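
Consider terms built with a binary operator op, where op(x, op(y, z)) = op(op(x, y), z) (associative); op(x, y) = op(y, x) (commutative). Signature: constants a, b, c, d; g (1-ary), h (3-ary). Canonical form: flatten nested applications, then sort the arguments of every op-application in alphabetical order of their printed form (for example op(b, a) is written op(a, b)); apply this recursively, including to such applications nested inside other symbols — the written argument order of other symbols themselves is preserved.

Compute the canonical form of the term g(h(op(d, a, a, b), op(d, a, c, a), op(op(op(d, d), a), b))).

Focus inside:  op(op(op(d, d), a), b)
Un-nest:  op(d, d, a, b)
Order the arguments:  op(a, b, d, d)
Reassemble:  g(h(op(a, a, b, d), op(a, a, c, d), op(a, b, d, d)))

Answer: g(h(op(a, a, b, d), op(a, a, c, d), op(a, b, d, d)))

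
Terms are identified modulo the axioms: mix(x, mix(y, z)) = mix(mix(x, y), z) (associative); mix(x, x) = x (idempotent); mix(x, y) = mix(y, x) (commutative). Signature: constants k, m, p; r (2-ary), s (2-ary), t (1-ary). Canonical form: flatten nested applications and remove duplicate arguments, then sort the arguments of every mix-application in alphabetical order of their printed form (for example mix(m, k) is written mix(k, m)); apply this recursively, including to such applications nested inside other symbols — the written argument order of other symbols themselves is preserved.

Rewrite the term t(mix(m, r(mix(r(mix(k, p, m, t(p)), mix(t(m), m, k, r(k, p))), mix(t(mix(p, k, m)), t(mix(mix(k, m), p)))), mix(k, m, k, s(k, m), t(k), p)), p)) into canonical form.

Answer: t(mix(m, p, r(mix(r(mix(k, m, p, t(p)), mix(k, m, r(k, p), t(m))), t(mix(k, m, p))), mix(k, m, p, s(k, m), t(k)))))

Derivation:
Work inside:  mix(m, r(mix(r(mix(k, p, m, t(p)), mix(t(m), m, k, r(k, p))), mix(t(mix(p, k, m)), t(mix(mix(k, m), p)))), mix(k, m, k, s(k, m), t(k), p)), p)
Simplify inside:  r(mix(r(mix(k, p, m, t(p)), mix(t(m), m, k, r(k, p))), mix(t(mix(p, k, m)), t(mix(mix(k, m), p)))), mix(k, m, k, s(k, m), t(k), p))  →  r(mix(r(mix(k, m, p, t(p)), mix(k, m, r(k, p), t(m))), t(mix(k, m, p))), mix(k, m, p, s(k, m), t(k)))
Order the arguments:  mix(m, p, r(mix(r(mix(k, m, p, t(p)), mix(k, m, r(k, p), t(m))), t(mix(k, m, p))), mix(k, m, p, s(k, m), t(k))))
Put back:  t(mix(m, p, r(mix(r(mix(k, m, p, t(p)), mix(k, m, r(k, p), t(m))), t(mix(k, m, p))), mix(k, m, p, s(k, m), t(k)))))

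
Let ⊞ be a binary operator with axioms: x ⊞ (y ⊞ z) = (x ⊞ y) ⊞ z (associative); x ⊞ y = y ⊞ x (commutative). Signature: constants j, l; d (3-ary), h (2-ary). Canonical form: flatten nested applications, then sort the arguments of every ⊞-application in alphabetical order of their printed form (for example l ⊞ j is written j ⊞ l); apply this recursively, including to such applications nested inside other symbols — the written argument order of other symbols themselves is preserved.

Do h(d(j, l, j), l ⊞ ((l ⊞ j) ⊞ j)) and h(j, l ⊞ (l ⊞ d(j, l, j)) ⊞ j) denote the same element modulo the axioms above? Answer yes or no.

Left:  h(d(j, l, j), l ⊞ ((l ⊞ j) ⊞ j))
  Focus inside:  l ⊞ ((l ⊞ j) ⊞ j)
  Un-nest:  l ⊞ l ⊞ j ⊞ j
  Order the arguments:  j ⊞ j ⊞ l ⊞ l
  Reassemble:  h(d(j, l, j), j ⊞ j ⊞ l ⊞ l)
Right:  h(j, l ⊞ (l ⊞ d(j, l, j)) ⊞ j)
  Work inside:  l ⊞ (l ⊞ d(j, l, j)) ⊞ j
  Merge nested applications:  l ⊞ l ⊞ d(j, l, j) ⊞ j
  Sort:  d(j, l, j) ⊞ j ⊞ l ⊞ l
  Put back:  h(j, d(j, l, j) ⊞ j ⊞ l ⊞ l)

Answer: no — h(d(j, l, j), j ⊞ j ⊞ l ⊞ l) vs h(j, d(j, l, j) ⊞ j ⊞ l ⊞ l)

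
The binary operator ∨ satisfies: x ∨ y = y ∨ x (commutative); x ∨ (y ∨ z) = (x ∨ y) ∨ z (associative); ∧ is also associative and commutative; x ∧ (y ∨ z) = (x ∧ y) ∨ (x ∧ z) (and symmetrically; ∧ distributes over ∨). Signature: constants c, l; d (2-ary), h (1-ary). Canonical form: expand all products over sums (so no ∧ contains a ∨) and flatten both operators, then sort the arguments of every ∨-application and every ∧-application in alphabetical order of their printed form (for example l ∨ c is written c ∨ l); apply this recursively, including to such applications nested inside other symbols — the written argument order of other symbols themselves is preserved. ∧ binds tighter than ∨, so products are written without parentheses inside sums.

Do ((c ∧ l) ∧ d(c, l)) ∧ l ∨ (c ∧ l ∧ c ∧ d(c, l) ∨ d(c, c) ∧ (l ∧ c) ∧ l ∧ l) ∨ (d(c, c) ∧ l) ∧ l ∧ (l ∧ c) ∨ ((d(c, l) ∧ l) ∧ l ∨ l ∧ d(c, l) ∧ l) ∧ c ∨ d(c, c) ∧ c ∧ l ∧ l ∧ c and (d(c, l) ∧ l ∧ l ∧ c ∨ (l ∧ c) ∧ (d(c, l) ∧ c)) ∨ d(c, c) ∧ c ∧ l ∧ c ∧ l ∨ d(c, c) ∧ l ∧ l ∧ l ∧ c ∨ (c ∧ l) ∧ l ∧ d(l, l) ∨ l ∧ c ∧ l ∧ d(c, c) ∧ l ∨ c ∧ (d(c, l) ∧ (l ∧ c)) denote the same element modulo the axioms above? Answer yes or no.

Left:  ((c ∧ l) ∧ d(c, l)) ∧ l ∨ (c ∧ l ∧ c ∧ d(c, l) ∨ d(c, c) ∧ (l ∧ c) ∧ l ∧ l) ∨ (d(c, c) ∧ l) ∧ l ∧ (l ∧ c) ∨ ((d(c, l) ∧ l) ∧ l ∨ l ∧ d(c, l) ∧ l) ∧ c ∨ d(c, c) ∧ c ∧ l ∧ l ∧ c
  Expand products over sums:  c ∧ d(c, l) ∧ l ∧ l ∨ c ∧ c ∧ d(c, l) ∧ l ∨ c ∧ d(c, c) ∧ l ∧ l ∧ l ∨ c ∧ d(c, c) ∧ l ∧ l ∧ l ∨ c ∧ d(c, l) ∧ l ∧ l ∨ c ∧ d(c, l) ∧ l ∧ l ∨ c ∧ c ∧ d(c, c) ∧ l ∧ l
  Sort:  c ∧ c ∧ d(c, c) ∧ l ∧ l ∨ c ∧ c ∧ d(c, l) ∧ l ∨ c ∧ d(c, c) ∧ l ∧ l ∧ l ∨ c ∧ d(c, c) ∧ l ∧ l ∧ l ∨ c ∧ d(c, l) ∧ l ∧ l ∨ c ∧ d(c, l) ∧ l ∧ l ∨ c ∧ d(c, l) ∧ l ∧ l
Right:  (d(c, l) ∧ l ∧ l ∧ c ∨ (l ∧ c) ∧ (d(c, l) ∧ c)) ∨ d(c, c) ∧ c ∧ l ∧ c ∧ l ∨ d(c, c) ∧ l ∧ l ∧ l ∧ c ∨ (c ∧ l) ∧ l ∧ d(l, l) ∨ l ∧ c ∧ l ∧ d(c, c) ∧ l ∨ c ∧ (d(c, l) ∧ (l ∧ c))
  Flatten:  c ∧ d(c, l) ∧ l ∧ l ∨ c ∧ c ∧ d(c, l) ∧ l ∨ c ∧ c ∧ d(c, c) ∧ l ∧ l ∨ c ∧ d(c, c) ∧ l ∧ l ∧ l ∨ c ∧ d(l, l) ∧ l ∧ l ∨ c ∧ d(c, c) ∧ l ∧ l ∧ l ∨ c ∧ c ∧ d(c, l) ∧ l
  Sort:  c ∧ c ∧ d(c, c) ∧ l ∧ l ∨ c ∧ c ∧ d(c, l) ∧ l ∨ c ∧ c ∧ d(c, l) ∧ l ∨ c ∧ d(c, c) ∧ l ∧ l ∧ l ∨ c ∧ d(c, c) ∧ l ∧ l ∧ l ∨ c ∧ d(c, l) ∧ l ∧ l ∨ c ∧ d(l, l) ∧ l ∧ l

Answer: no — c ∧ c ∧ d(c, c) ∧ l ∧ l ∨ c ∧ c ∧ d(c, l) ∧ l ∨ c ∧ d(c, c) ∧ l ∧ l ∧ l ∨ c ∧ d(c, c) ∧ l ∧ l ∧ l ∨ c ∧ d(c, l) ∧ l ∧ l ∨ c ∧ d(c, l) ∧ l ∧ l ∨ c ∧ d(c, l) ∧ l ∧ l vs c ∧ c ∧ d(c, c) ∧ l ∧ l ∨ c ∧ c ∧ d(c, l) ∧ l ∨ c ∧ c ∧ d(c, l) ∧ l ∨ c ∧ d(c, c) ∧ l ∧ l ∧ l ∨ c ∧ d(c, c) ∧ l ∧ l ∧ l ∨ c ∧ d(c, l) ∧ l ∧ l ∨ c ∧ d(l, l) ∧ l ∧ l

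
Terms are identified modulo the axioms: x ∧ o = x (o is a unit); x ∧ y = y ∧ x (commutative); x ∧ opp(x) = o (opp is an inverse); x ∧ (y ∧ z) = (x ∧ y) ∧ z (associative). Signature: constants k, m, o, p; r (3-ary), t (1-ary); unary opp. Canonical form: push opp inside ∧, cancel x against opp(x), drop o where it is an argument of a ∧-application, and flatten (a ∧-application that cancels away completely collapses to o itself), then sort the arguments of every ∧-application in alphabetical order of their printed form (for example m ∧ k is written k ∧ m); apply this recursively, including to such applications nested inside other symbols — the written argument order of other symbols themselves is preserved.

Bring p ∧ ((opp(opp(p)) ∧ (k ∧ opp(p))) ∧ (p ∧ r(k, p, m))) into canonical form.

Push opp inside:  distribute opp over ∧ and collapse double opp
Collect:  p ∧ p ∧ k ∧ r(k, p, m)
Order the arguments:  k ∧ p ∧ p ∧ r(k, p, m)

Answer: k ∧ p ∧ p ∧ r(k, p, m)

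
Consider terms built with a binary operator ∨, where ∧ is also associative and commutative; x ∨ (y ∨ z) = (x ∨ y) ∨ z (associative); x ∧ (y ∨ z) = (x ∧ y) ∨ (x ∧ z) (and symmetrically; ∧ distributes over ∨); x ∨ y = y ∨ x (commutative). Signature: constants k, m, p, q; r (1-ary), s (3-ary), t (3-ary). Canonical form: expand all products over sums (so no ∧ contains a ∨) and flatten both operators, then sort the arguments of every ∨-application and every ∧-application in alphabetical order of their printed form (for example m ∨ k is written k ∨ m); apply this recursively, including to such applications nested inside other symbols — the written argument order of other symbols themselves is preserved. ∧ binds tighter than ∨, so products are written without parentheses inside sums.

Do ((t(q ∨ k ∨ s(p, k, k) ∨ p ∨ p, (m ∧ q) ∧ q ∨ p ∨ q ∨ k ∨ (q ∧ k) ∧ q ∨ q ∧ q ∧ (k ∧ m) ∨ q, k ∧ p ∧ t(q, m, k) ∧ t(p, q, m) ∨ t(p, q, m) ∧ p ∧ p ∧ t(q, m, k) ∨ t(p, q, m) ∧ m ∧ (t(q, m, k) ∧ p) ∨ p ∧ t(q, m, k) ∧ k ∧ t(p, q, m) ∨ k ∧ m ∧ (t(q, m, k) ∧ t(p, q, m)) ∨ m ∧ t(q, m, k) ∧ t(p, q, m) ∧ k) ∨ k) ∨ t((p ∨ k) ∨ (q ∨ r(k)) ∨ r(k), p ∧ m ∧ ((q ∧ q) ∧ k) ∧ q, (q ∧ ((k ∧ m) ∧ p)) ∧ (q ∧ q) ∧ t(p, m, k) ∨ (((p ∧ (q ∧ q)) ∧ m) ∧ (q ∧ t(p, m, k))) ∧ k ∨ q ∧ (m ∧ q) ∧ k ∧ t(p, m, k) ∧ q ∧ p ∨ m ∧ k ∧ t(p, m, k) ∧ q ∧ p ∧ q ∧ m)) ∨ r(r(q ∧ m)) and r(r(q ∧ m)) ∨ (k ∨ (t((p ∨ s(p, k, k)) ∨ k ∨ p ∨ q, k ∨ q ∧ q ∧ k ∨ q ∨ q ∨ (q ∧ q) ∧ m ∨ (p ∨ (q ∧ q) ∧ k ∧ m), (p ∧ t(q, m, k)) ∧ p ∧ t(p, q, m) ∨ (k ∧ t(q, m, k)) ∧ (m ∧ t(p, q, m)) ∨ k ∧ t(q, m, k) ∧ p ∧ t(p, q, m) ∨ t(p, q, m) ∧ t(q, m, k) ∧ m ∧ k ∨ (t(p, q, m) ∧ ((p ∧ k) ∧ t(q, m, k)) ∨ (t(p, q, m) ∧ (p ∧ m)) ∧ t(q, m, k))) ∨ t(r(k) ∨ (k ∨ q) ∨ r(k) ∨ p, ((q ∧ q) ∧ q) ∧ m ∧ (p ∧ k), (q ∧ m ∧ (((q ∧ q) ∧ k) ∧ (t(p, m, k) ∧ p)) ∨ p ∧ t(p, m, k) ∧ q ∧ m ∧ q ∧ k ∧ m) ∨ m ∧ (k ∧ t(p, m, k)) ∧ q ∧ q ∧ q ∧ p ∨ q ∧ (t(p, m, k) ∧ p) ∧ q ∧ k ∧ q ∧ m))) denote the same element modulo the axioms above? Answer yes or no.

Answer: yes — both canonical forms are k ∨ r(r(m ∧ q)) ∨ t(k ∨ p ∨ p ∨ q ∨ s(p, k, k), k ∨ k ∧ m ∧ q ∧ q ∨ k ∧ q ∧ q ∨ m ∧ q ∧ q ∨ p ∨ q ∨ q, k ∧ m ∧ t(p, q, m) ∧ t(q, m, k) ∨ k ∧ m ∧ t(p, q, m) ∧ t(q, m, k) ∨ k ∧ p ∧ t(p, q, m) ∧ t(q, m, k) ∨ k ∧ p ∧ t(p, q, m) ∧ t(q, m, k) ∨ m ∧ p ∧ t(p, q, m) ∧ t(q, m, k) ∨ p ∧ p ∧ t(p, q, m) ∧ t(q, m, k)) ∨ t(k ∨ p ∨ q ∨ r(k) ∨ r(k), k ∧ m ∧ p ∧ q ∧ q ∧ q, k ∧ m ∧ m ∧ p ∧ q ∧ q ∧ t(p, m, k) ∨ k ∧ m ∧ p ∧ q ∧ q ∧ q ∧ t(p, m, k) ∨ k ∧ m ∧ p ∧ q ∧ q ∧ q ∧ t(p, m, k) ∨ k ∧ m ∧ p ∧ q ∧ q ∧ q ∧ t(p, m, k))

Derivation:
Left:  ((t(q ∨ k ∨ s(p, k, k) ∨ p ∨ p, (m ∧ q) ∧ q ∨ p ∨ q ∨ k ∨ (q ∧ k) ∧ q ∨ q ∧ q ∧ (k ∧ m) ∨ q, k ∧ p ∧ t(q, m, k) ∧ t(p, q, m) ∨ t(p, q, m) ∧ p ∧ p ∧ t(q, m, k) ∨ t(p, q, m) ∧ m ∧ (t(q, m, k) ∧ p) ∨ p ∧ t(q, m, k) ∧ k ∧ t(p, q, m) ∨ k ∧ m ∧ (t(q, m, k) ∧ t(p, q, m)) ∨ m ∧ t(q, m, k) ∧ t(p, q, m) ∧ k) ∨ k) ∨ t((p ∨ k) ∨ (q ∨ r(k)) ∨ r(k), p ∧ m ∧ ((q ∧ q) ∧ k) ∧ q, (q ∧ ((k ∧ m) ∧ p)) ∧ (q ∧ q) ∧ t(p, m, k) ∨ (((p ∧ (q ∧ q)) ∧ m) ∧ (q ∧ t(p, m, k))) ∧ k ∨ q ∧ (m ∧ q) ∧ k ∧ t(p, m, k) ∧ q ∧ p ∨ m ∧ k ∧ t(p, m, k) ∧ q ∧ p ∧ q ∧ m)) ∨ r(r(q ∧ m))
  Merge nested applications:  t(k ∨ p ∨ p ∨ q ∨ s(p, k, k), k ∨ k ∧ m ∧ q ∧ q ∨ k ∧ q ∧ q ∨ m ∧ q ∧ q ∨ p ∨ q ∨ q, k ∧ m ∧ t(p, q, m) ∧ t(q, m, k) ∨ k ∧ m ∧ t(p, q, m) ∧ t(q, m, k) ∨ k ∧ p ∧ t(p, q, m) ∧ t(q, m, k) ∨ k ∧ p ∧ t(p, q, m) ∧ t(q, m, k) ∨ m ∧ p ∧ t(p, q, m) ∧ t(q, m, k) ∨ p ∧ p ∧ t(p, q, m) ∧ t(q, m, k)) ∨ k ∨ t(k ∨ p ∨ q ∨ r(k) ∨ r(k), k ∧ m ∧ p ∧ q ∧ q ∧ q, k ∧ m ∧ m ∧ p ∧ q ∧ q ∧ t(p, m, k) ∨ k ∧ m ∧ p ∧ q ∧ q ∧ q ∧ t(p, m, k) ∨ k ∧ m ∧ p ∧ q ∧ q ∧ q ∧ t(p, m, k) ∨ k ∧ m ∧ p ∧ q ∧ q ∧ q ∧ t(p, m, k)) ∨ r(r(m ∧ q))
  Sort arguments:  k ∨ r(r(m ∧ q)) ∨ t(k ∨ p ∨ p ∨ q ∨ s(p, k, k), k ∨ k ∧ m ∧ q ∧ q ∨ k ∧ q ∧ q ∨ m ∧ q ∧ q ∨ p ∨ q ∨ q, k ∧ m ∧ t(p, q, m) ∧ t(q, m, k) ∨ k ∧ m ∧ t(p, q, m) ∧ t(q, m, k) ∨ k ∧ p ∧ t(p, q, m) ∧ t(q, m, k) ∨ k ∧ p ∧ t(p, q, m) ∧ t(q, m, k) ∨ m ∧ p ∧ t(p, q, m) ∧ t(q, m, k) ∨ p ∧ p ∧ t(p, q, m) ∧ t(q, m, k)) ∨ t(k ∨ p ∨ q ∨ r(k) ∨ r(k), k ∧ m ∧ p ∧ q ∧ q ∧ q, k ∧ m ∧ m ∧ p ∧ q ∧ q ∧ t(p, m, k) ∨ k ∧ m ∧ p ∧ q ∧ q ∧ q ∧ t(p, m, k) ∨ k ∧ m ∧ p ∧ q ∧ q ∧ q ∧ t(p, m, k) ∨ k ∧ m ∧ p ∧ q ∧ q ∧ q ∧ t(p, m, k))
Right:  r(r(q ∧ m)) ∨ (k ∨ (t((p ∨ s(p, k, k)) ∨ k ∨ p ∨ q, k ∨ q ∧ q ∧ k ∨ q ∨ q ∨ (q ∧ q) ∧ m ∨ (p ∨ (q ∧ q) ∧ k ∧ m), (p ∧ t(q, m, k)) ∧ p ∧ t(p, q, m) ∨ (k ∧ t(q, m, k)) ∧ (m ∧ t(p, q, m)) ∨ k ∧ t(q, m, k) ∧ p ∧ t(p, q, m) ∨ t(p, q, m) ∧ t(q, m, k) ∧ m ∧ k ∨ (t(p, q, m) ∧ ((p ∧ k) ∧ t(q, m, k)) ∨ (t(p, q, m) ∧ (p ∧ m)) ∧ t(q, m, k))) ∨ t(r(k) ∨ (k ∨ q) ∨ r(k) ∨ p, ((q ∧ q) ∧ q) ∧ m ∧ (p ∧ k), (q ∧ m ∧ (((q ∧ q) ∧ k) ∧ (t(p, m, k) ∧ p)) ∨ p ∧ t(p, m, k) ∧ q ∧ m ∧ q ∧ k ∧ m) ∨ m ∧ (k ∧ t(p, m, k)) ∧ q ∧ q ∧ q ∧ p ∨ q ∧ (t(p, m, k) ∧ p) ∧ q ∧ k ∧ q ∧ m)))
  Flatten:  r(r(m ∧ q)) ∨ k ∨ t(k ∨ p ∨ p ∨ q ∨ s(p, k, k), k ∨ k ∧ m ∧ q ∧ q ∨ k ∧ q ∧ q ∨ m ∧ q ∧ q ∨ p ∨ q ∨ q, k ∧ m ∧ t(p, q, m) ∧ t(q, m, k) ∨ k ∧ m ∧ t(p, q, m) ∧ t(q, m, k) ∨ k ∧ p ∧ t(p, q, m) ∧ t(q, m, k) ∨ k ∧ p ∧ t(p, q, m) ∧ t(q, m, k) ∨ m ∧ p ∧ t(p, q, m) ∧ t(q, m, k) ∨ p ∧ p ∧ t(p, q, m) ∧ t(q, m, k)) ∨ t(k ∨ p ∨ q ∨ r(k) ∨ r(k), k ∧ m ∧ p ∧ q ∧ q ∧ q, k ∧ m ∧ m ∧ p ∧ q ∧ q ∧ t(p, m, k) ∨ k ∧ m ∧ p ∧ q ∧ q ∧ q ∧ t(p, m, k) ∨ k ∧ m ∧ p ∧ q ∧ q ∧ q ∧ t(p, m, k) ∨ k ∧ m ∧ p ∧ q ∧ q ∧ q ∧ t(p, m, k))
  Order the arguments:  k ∨ r(r(m ∧ q)) ∨ t(k ∨ p ∨ p ∨ q ∨ s(p, k, k), k ∨ k ∧ m ∧ q ∧ q ∨ k ∧ q ∧ q ∨ m ∧ q ∧ q ∨ p ∨ q ∨ q, k ∧ m ∧ t(p, q, m) ∧ t(q, m, k) ∨ k ∧ m ∧ t(p, q, m) ∧ t(q, m, k) ∨ k ∧ p ∧ t(p, q, m) ∧ t(q, m, k) ∨ k ∧ p ∧ t(p, q, m) ∧ t(q, m, k) ∨ m ∧ p ∧ t(p, q, m) ∧ t(q, m, k) ∨ p ∧ p ∧ t(p, q, m) ∧ t(q, m, k)) ∨ t(k ∨ p ∨ q ∨ r(k) ∨ r(k), k ∧ m ∧ p ∧ q ∧ q ∧ q, k ∧ m ∧ m ∧ p ∧ q ∧ q ∧ t(p, m, k) ∨ k ∧ m ∧ p ∧ q ∧ q ∧ q ∧ t(p, m, k) ∨ k ∧ m ∧ p ∧ q ∧ q ∧ q ∧ t(p, m, k) ∨ k ∧ m ∧ p ∧ q ∧ q ∧ q ∧ t(p, m, k))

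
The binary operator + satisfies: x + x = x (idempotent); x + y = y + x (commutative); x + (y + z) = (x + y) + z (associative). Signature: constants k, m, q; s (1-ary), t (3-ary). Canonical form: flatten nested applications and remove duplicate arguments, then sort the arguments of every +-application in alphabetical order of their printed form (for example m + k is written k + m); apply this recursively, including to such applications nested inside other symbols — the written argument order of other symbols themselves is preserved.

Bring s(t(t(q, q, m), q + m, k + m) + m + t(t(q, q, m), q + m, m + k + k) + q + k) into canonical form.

Descend into:  t(t(q, q, m), q + m, k + m) + m + t(t(q, q, m), q + m, m + k + k) + q + k
Canonicalize subterm:  t(t(q, q, m), q + m, k + m)  →  t(t(q, q, m), m + q, k + m)
Simplify inside:  t(t(q, q, m), q + m, m + k + k)  →  t(t(q, q, m), m + q, k + m)
Drop duplicates:  drop duplicate t(t(q, q, m), m + q, k + m)
Sort:  k + m + q + t(t(q, q, m), m + q, k + m)
Put back:  s(k + m + q + t(t(q, q, m), m + q, k + m))

Answer: s(k + m + q + t(t(q, q, m), m + q, k + m))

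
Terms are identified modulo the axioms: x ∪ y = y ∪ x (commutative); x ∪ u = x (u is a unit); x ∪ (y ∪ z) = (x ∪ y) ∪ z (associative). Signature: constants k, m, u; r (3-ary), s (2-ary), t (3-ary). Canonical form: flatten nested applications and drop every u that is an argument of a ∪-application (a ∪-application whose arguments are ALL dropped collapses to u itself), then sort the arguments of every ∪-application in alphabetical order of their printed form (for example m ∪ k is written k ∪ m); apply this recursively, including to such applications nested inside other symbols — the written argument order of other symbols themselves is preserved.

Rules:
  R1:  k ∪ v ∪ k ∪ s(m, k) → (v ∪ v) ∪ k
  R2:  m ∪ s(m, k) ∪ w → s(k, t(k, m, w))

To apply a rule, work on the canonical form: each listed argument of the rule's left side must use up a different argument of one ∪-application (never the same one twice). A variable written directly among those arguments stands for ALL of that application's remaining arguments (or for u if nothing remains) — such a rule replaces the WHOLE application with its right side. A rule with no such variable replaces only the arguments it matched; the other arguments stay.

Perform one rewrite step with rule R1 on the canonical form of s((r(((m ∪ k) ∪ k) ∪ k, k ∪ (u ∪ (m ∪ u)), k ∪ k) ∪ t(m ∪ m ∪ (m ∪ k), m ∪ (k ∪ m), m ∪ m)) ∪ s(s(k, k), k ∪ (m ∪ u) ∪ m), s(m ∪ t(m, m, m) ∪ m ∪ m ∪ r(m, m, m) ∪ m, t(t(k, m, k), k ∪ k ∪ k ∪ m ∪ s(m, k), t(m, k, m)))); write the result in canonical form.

Canonical form:  s(r(k ∪ k ∪ k ∪ m, k ∪ m, k ∪ k) ∪ s(s(k, k), k ∪ m ∪ m) ∪ t(k ∪ m ∪ m ∪ m, k ∪ m ∪ m, m ∪ m), s(m ∪ m ∪ m ∪ m ∪ r(m, m, m) ∪ t(m, m, m), t(t(k, m, k), k ∪ k ∪ k ∪ m ∪ s(m, k), t(m, k, m))))
Match R1:  consume k, k, s(m, k);  v := k ∪ m
Every leftover argument binds to the variable; the entire application is replaced.
New term:  s(r(k ∪ k ∪ k ∪ m, k ∪ m, k ∪ k) ∪ s(s(k, k), k ∪ m ∪ m) ∪ t(k ∪ m ∪ m ∪ m, k ∪ m ∪ m, m ∪ m), s(m ∪ m ∪ m ∪ m ∪ r(m, m, m) ∪ t(m, m, m), t(t(k, m, k), k ∪ k ∪ k ∪ m ∪ m, t(m, k, m))))

Answer: s(r(k ∪ k ∪ k ∪ m, k ∪ m, k ∪ k) ∪ s(s(k, k), k ∪ m ∪ m) ∪ t(k ∪ m ∪ m ∪ m, k ∪ m ∪ m, m ∪ m), s(m ∪ m ∪ m ∪ m ∪ r(m, m, m) ∪ t(m, m, m), t(t(k, m, k), k ∪ k ∪ k ∪ m ∪ m, t(m, k, m))))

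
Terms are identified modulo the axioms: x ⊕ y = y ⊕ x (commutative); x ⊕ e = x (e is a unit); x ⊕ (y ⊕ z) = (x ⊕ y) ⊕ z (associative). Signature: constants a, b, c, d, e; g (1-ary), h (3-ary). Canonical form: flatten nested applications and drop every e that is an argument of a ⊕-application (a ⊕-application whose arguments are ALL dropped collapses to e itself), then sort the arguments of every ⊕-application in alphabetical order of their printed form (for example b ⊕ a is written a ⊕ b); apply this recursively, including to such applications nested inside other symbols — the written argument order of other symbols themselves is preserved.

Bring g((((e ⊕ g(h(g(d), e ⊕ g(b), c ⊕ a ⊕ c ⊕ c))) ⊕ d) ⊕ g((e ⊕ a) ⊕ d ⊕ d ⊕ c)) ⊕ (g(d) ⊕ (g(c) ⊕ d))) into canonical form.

Focus inside:  (((e ⊕ g(h(g(d), e ⊕ g(b), c ⊕ a ⊕ c ⊕ c))) ⊕ d) ⊕ g((e ⊕ a) ⊕ d ⊕ d ⊕ c)) ⊕ (g(d) ⊕ (g(c) ⊕ d))
Un-nest:  e ⊕ g(h(g(d), e ⊕ g(b), c ⊕ a ⊕ c ⊕ c)) ⊕ d ⊕ g((e ⊕ a) ⊕ d ⊕ d ⊕ c) ⊕ g(d) ⊕ g(c) ⊕ d
Simplify inside:  g(h(g(d), e ⊕ g(b), c ⊕ a ⊕ c ⊕ c))  →  g(h(g(d), g(b), a ⊕ c ⊕ c ⊕ c))
Inside:  g((e ⊕ a) ⊕ d ⊕ d ⊕ c)  →  g(a ⊕ c ⊕ d ⊕ d)
Units out:  drop e
Order the arguments:  d ⊕ d ⊕ g(a ⊕ c ⊕ d ⊕ d) ⊕ g(c) ⊕ g(d) ⊕ g(h(g(d), g(b), a ⊕ c ⊕ c ⊕ c))
Rebuild:  g(d ⊕ d ⊕ g(a ⊕ c ⊕ d ⊕ d) ⊕ g(c) ⊕ g(d) ⊕ g(h(g(d), g(b), a ⊕ c ⊕ c ⊕ c)))

Answer: g(d ⊕ d ⊕ g(a ⊕ c ⊕ d ⊕ d) ⊕ g(c) ⊕ g(d) ⊕ g(h(g(d), g(b), a ⊕ c ⊕ c ⊕ c)))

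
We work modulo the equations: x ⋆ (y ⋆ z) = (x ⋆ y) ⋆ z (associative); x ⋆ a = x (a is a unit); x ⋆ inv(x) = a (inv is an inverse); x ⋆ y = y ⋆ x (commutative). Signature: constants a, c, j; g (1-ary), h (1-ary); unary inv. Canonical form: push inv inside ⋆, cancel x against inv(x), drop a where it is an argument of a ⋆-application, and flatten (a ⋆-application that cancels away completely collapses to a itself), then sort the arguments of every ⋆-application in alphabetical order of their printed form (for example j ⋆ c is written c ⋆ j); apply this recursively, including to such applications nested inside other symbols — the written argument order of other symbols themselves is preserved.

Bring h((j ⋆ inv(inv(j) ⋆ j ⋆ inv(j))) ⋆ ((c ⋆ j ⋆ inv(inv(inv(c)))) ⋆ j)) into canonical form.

Descend into:  (j ⋆ inv(inv(j) ⋆ j ⋆ inv(j))) ⋆ ((c ⋆ j ⋆ inv(inv(inv(c)))) ⋆ j)
Push inv inside:  distribute inv over ⋆ and collapse double inv
Cancel:  c cancels
Combine occurrences:  j ⋆ j ⋆ j ⋆ j
Put back:  h(j ⋆ j ⋆ j ⋆ j)

Answer: h(j ⋆ j ⋆ j ⋆ j)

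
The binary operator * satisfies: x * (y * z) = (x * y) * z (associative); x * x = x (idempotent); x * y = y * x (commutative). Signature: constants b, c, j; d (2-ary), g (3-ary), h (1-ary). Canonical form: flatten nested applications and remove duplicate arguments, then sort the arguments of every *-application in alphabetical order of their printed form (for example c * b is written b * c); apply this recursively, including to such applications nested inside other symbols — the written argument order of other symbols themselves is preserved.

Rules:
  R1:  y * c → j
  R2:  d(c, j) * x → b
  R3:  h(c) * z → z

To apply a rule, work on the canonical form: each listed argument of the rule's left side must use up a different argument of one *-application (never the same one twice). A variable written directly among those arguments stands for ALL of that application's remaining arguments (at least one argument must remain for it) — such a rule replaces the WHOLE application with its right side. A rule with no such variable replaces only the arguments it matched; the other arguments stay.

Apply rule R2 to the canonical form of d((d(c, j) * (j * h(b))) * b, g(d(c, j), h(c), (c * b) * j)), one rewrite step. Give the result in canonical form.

Answer: d(b, g(d(c, j), h(c), b * c * j))

Derivation:
Canonical form:  d(b * d(c, j) * h(b) * j, g(d(c, j), h(c), b * c * j))
Apply R2:  consuming d(c, j);  x := b * h(b) * j
The extension variable absorbs all remaining arguments, so the whole application is rewritten.
Giving:  d(b, g(d(c, j), h(c), b * c * j))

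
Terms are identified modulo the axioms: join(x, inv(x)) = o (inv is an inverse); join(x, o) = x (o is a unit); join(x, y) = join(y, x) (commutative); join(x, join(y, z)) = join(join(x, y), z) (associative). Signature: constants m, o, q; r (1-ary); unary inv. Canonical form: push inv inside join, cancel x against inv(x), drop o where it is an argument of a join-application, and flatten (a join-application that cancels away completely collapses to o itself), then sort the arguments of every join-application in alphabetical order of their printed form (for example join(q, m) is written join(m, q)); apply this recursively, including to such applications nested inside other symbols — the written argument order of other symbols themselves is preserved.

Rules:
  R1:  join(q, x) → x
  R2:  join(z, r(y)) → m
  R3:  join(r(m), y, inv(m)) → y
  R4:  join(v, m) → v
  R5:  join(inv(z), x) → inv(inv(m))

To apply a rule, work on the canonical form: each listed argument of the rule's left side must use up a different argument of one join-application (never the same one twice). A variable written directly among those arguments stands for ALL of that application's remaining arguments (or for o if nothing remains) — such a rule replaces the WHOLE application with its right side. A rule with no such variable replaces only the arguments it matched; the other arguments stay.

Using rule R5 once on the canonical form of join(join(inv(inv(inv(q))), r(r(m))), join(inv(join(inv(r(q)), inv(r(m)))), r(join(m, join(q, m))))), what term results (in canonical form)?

Canonical form:  join(inv(q), r(join(m, m, q)), r(m), r(q), r(r(m)))
Apply R5:  consuming inv(q);  x := join(r(join(m, m, q)), r(m), r(q), r(r(m))), z := q
Every leftover argument binds to the variable; the entire application is replaced.
Giving:  m

Answer: m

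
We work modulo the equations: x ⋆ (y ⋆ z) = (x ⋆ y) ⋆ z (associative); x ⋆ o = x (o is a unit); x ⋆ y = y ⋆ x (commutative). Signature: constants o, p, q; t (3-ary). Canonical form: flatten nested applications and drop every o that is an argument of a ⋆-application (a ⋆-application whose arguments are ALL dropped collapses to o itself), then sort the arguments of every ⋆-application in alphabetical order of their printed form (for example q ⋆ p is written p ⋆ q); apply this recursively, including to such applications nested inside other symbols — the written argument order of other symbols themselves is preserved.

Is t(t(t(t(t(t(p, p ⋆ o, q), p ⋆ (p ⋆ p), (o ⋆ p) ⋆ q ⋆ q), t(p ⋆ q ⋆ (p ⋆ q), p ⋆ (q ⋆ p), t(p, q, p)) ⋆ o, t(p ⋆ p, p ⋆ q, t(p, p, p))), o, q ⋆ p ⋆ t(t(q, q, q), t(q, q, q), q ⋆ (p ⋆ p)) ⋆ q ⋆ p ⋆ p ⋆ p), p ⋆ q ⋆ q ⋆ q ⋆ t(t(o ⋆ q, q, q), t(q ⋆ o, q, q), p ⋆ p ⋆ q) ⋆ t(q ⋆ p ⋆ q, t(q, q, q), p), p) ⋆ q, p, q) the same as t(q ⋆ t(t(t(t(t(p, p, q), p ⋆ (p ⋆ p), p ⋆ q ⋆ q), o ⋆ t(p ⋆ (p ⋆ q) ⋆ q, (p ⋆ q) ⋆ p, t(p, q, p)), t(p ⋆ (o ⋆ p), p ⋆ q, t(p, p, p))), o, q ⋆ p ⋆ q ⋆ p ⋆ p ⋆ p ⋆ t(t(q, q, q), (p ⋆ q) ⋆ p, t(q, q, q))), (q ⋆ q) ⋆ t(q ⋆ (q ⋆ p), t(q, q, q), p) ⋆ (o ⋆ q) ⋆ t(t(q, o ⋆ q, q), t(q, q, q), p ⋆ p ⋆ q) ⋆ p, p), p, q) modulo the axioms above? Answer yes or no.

Left:  t(t(t(t(t(t(p, p ⋆ o, q), p ⋆ (p ⋆ p), (o ⋆ p) ⋆ q ⋆ q), t(p ⋆ q ⋆ (p ⋆ q), p ⋆ (q ⋆ p), t(p, q, p)) ⋆ o, t(p ⋆ p, p ⋆ q, t(p, p, p))), o, q ⋆ p ⋆ t(t(q, q, q), t(q, q, q), q ⋆ (p ⋆ p)) ⋆ q ⋆ p ⋆ p ⋆ p), p ⋆ q ⋆ q ⋆ q ⋆ t(t(o ⋆ q, q, q), t(q ⋆ o, q, q), p ⋆ p ⋆ q) ⋆ t(q ⋆ p ⋆ q, t(q, q, q), p), p) ⋆ q, p, q)
  Work inside:  t(t(t(t(t(p, p ⋆ o, q), p ⋆ (p ⋆ p), (o ⋆ p) ⋆ q ⋆ q), t(p ⋆ q ⋆ (p ⋆ q), p ⋆ (q ⋆ p), t(p, q, p)) ⋆ o, t(p ⋆ p, p ⋆ q, t(p, p, p))), o, q ⋆ p ⋆ t(t(q, q, q), t(q, q, q), q ⋆ (p ⋆ p)) ⋆ q ⋆ p ⋆ p ⋆ p), p ⋆ q ⋆ q ⋆ q ⋆ t(t(o ⋆ q, q, q), t(q ⋆ o, q, q), p ⋆ p ⋆ q) ⋆ t(q ⋆ p ⋆ q, t(q, q, q), p), p) ⋆ q
  Inside:  t(t(t(t(t(p, p ⋆ o, q), p ⋆ (p ⋆ p), (o ⋆ p) ⋆ q ⋆ q), t(p ⋆ q ⋆ (p ⋆ q), p ⋆ (q ⋆ p), t(p, q, p)) ⋆ o, t(p ⋆ p, p ⋆ q, t(p, p, p))), o, q ⋆ p ⋆ t(t(q, q, q), t(q, q, q), q ⋆ (p ⋆ p)) ⋆ q ⋆ p ⋆ p ⋆ p), p ⋆ q ⋆ q ⋆ q ⋆ t(t(o ⋆ q, q, q), t(q ⋆ o, q, q), p ⋆ p ⋆ q) ⋆ t(q ⋆ p ⋆ q, t(q, q, q), p), p)  →  t(t(t(t(t(p, p, q), p ⋆ p ⋆ p, p ⋆ q ⋆ q), t(p ⋆ p ⋆ q ⋆ q, p ⋆ p ⋆ q, t(p, q, p)), t(p ⋆ p, p ⋆ q, t(p, p, p))), o, p ⋆ p ⋆ p ⋆ p ⋆ q ⋆ q ⋆ t(t(q, q, q), t(q, q, q), p ⋆ p ⋆ q)), p ⋆ q ⋆ q ⋆ q ⋆ t(p ⋆ q ⋆ q, t(q, q, q), p) ⋆ t(t(q, q, q), t(q, q, q), p ⋆ p ⋆ q), p)
  Sort arguments:  q ⋆ t(t(t(t(t(p, p, q), p ⋆ p ⋆ p, p ⋆ q ⋆ q), t(p ⋆ p ⋆ q ⋆ q, p ⋆ p ⋆ q, t(p, q, p)), t(p ⋆ p, p ⋆ q, t(p, p, p))), o, p ⋆ p ⋆ p ⋆ p ⋆ q ⋆ q ⋆ t(t(q, q, q), t(q, q, q), p ⋆ p ⋆ q)), p ⋆ q ⋆ q ⋆ q ⋆ t(p ⋆ q ⋆ q, t(q, q, q), p) ⋆ t(t(q, q, q), t(q, q, q), p ⋆ p ⋆ q), p)
  Put back:  t(q ⋆ t(t(t(t(t(p, p, q), p ⋆ p ⋆ p, p ⋆ q ⋆ q), t(p ⋆ p ⋆ q ⋆ q, p ⋆ p ⋆ q, t(p, q, p)), t(p ⋆ p, p ⋆ q, t(p, p, p))), o, p ⋆ p ⋆ p ⋆ p ⋆ q ⋆ q ⋆ t(t(q, q, q), t(q, q, q), p ⋆ p ⋆ q)), p ⋆ q ⋆ q ⋆ q ⋆ t(p ⋆ q ⋆ q, t(q, q, q), p) ⋆ t(t(q, q, q), t(q, q, q), p ⋆ p ⋆ q), p), p, q)
Right:  t(q ⋆ t(t(t(t(t(p, p, q), p ⋆ (p ⋆ p), p ⋆ q ⋆ q), o ⋆ t(p ⋆ (p ⋆ q) ⋆ q, (p ⋆ q) ⋆ p, t(p, q, p)), t(p ⋆ (o ⋆ p), p ⋆ q, t(p, p, p))), o, q ⋆ p ⋆ q ⋆ p ⋆ p ⋆ p ⋆ t(t(q, q, q), (p ⋆ q) ⋆ p, t(q, q, q))), (q ⋆ q) ⋆ t(q ⋆ (q ⋆ p), t(q, q, q), p) ⋆ (o ⋆ q) ⋆ t(t(q, o ⋆ q, q), t(q, q, q), p ⋆ p ⋆ q) ⋆ p, p), p, q)
  Focus inside:  q ⋆ t(t(t(t(t(p, p, q), p ⋆ (p ⋆ p), p ⋆ q ⋆ q), o ⋆ t(p ⋆ (p ⋆ q) ⋆ q, (p ⋆ q) ⋆ p, t(p, q, p)), t(p ⋆ (o ⋆ p), p ⋆ q, t(p, p, p))), o, q ⋆ p ⋆ q ⋆ p ⋆ p ⋆ p ⋆ t(t(q, q, q), (p ⋆ q) ⋆ p, t(q, q, q))), (q ⋆ q) ⋆ t(q ⋆ (q ⋆ p), t(q, q, q), p) ⋆ (o ⋆ q) ⋆ t(t(q, o ⋆ q, q), t(q, q, q), p ⋆ p ⋆ q) ⋆ p, p)
  Simplify inside:  t(t(t(t(t(p, p, q), p ⋆ (p ⋆ p), p ⋆ q ⋆ q), o ⋆ t(p ⋆ (p ⋆ q) ⋆ q, (p ⋆ q) ⋆ p, t(p, q, p)), t(p ⋆ (o ⋆ p), p ⋆ q, t(p, p, p))), o, q ⋆ p ⋆ q ⋆ p ⋆ p ⋆ p ⋆ t(t(q, q, q), (p ⋆ q) ⋆ p, t(q, q, q))), (q ⋆ q) ⋆ t(q ⋆ (q ⋆ p), t(q, q, q), p) ⋆ (o ⋆ q) ⋆ t(t(q, o ⋆ q, q), t(q, q, q), p ⋆ p ⋆ q) ⋆ p, p)  →  t(t(t(t(t(p, p, q), p ⋆ p ⋆ p, p ⋆ q ⋆ q), t(p ⋆ p ⋆ q ⋆ q, p ⋆ p ⋆ q, t(p, q, p)), t(p ⋆ p, p ⋆ q, t(p, p, p))), o, p ⋆ p ⋆ p ⋆ p ⋆ q ⋆ q ⋆ t(t(q, q, q), p ⋆ p ⋆ q, t(q, q, q))), p ⋆ q ⋆ q ⋆ q ⋆ t(p ⋆ q ⋆ q, t(q, q, q), p) ⋆ t(t(q, q, q), t(q, q, q), p ⋆ p ⋆ q), p)
  Sort:  q ⋆ t(t(t(t(t(p, p, q), p ⋆ p ⋆ p, p ⋆ q ⋆ q), t(p ⋆ p ⋆ q ⋆ q, p ⋆ p ⋆ q, t(p, q, p)), t(p ⋆ p, p ⋆ q, t(p, p, p))), o, p ⋆ p ⋆ p ⋆ p ⋆ q ⋆ q ⋆ t(t(q, q, q), p ⋆ p ⋆ q, t(q, q, q))), p ⋆ q ⋆ q ⋆ q ⋆ t(p ⋆ q ⋆ q, t(q, q, q), p) ⋆ t(t(q, q, q), t(q, q, q), p ⋆ p ⋆ q), p)
  Put back:  t(q ⋆ t(t(t(t(t(p, p, q), p ⋆ p ⋆ p, p ⋆ q ⋆ q), t(p ⋆ p ⋆ q ⋆ q, p ⋆ p ⋆ q, t(p, q, p)), t(p ⋆ p, p ⋆ q, t(p, p, p))), o, p ⋆ p ⋆ p ⋆ p ⋆ q ⋆ q ⋆ t(t(q, q, q), p ⋆ p ⋆ q, t(q, q, q))), p ⋆ q ⋆ q ⋆ q ⋆ t(p ⋆ q ⋆ q, t(q, q, q), p) ⋆ t(t(q, q, q), t(q, q, q), p ⋆ p ⋆ q), p), p, q)

Answer: no — t(q ⋆ t(t(t(t(t(p, p, q), p ⋆ p ⋆ p, p ⋆ q ⋆ q), t(p ⋆ p ⋆ q ⋆ q, p ⋆ p ⋆ q, t(p, q, p)), t(p ⋆ p, p ⋆ q, t(p, p, p))), o, p ⋆ p ⋆ p ⋆ p ⋆ q ⋆ q ⋆ t(t(q, q, q), t(q, q, q), p ⋆ p ⋆ q)), p ⋆ q ⋆ q ⋆ q ⋆ t(p ⋆ q ⋆ q, t(q, q, q), p) ⋆ t(t(q, q, q), t(q, q, q), p ⋆ p ⋆ q), p), p, q) vs t(q ⋆ t(t(t(t(t(p, p, q), p ⋆ p ⋆ p, p ⋆ q ⋆ q), t(p ⋆ p ⋆ q ⋆ q, p ⋆ p ⋆ q, t(p, q, p)), t(p ⋆ p, p ⋆ q, t(p, p, p))), o, p ⋆ p ⋆ p ⋆ p ⋆ q ⋆ q ⋆ t(t(q, q, q), p ⋆ p ⋆ q, t(q, q, q))), p ⋆ q ⋆ q ⋆ q ⋆ t(p ⋆ q ⋆ q, t(q, q, q), p) ⋆ t(t(q, q, q), t(q, q, q), p ⋆ p ⋆ q), p), p, q)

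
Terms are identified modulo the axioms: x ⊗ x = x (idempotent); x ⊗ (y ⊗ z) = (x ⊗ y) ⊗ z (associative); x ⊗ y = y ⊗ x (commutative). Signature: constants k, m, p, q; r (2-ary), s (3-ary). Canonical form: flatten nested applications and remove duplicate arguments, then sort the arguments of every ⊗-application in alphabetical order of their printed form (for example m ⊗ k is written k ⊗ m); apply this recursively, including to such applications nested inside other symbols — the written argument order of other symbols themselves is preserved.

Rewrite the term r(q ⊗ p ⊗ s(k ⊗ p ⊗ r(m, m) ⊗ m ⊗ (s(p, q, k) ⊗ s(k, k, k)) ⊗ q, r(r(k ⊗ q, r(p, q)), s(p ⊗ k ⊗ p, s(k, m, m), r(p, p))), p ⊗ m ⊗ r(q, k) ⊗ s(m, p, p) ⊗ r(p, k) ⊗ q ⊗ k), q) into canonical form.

Work inside:  q ⊗ p ⊗ s(k ⊗ p ⊗ r(m, m) ⊗ m ⊗ (s(p, q, k) ⊗ s(k, k, k)) ⊗ q, r(r(k ⊗ q, r(p, q)), s(p ⊗ k ⊗ p, s(k, m, m), r(p, p))), p ⊗ m ⊗ r(q, k) ⊗ s(m, p, p) ⊗ r(p, k) ⊗ q ⊗ k)
Canonicalize subterm:  s(k ⊗ p ⊗ r(m, m) ⊗ m ⊗ (s(p, q, k) ⊗ s(k, k, k)) ⊗ q, r(r(k ⊗ q, r(p, q)), s(p ⊗ k ⊗ p, s(k, m, m), r(p, p))), p ⊗ m ⊗ r(q, k) ⊗ s(m, p, p) ⊗ r(p, k) ⊗ q ⊗ k)  →  s(k ⊗ m ⊗ p ⊗ q ⊗ r(m, m) ⊗ s(k, k, k) ⊗ s(p, q, k), r(r(k ⊗ q, r(p, q)), s(k ⊗ p, s(k, m, m), r(p, p))), k ⊗ m ⊗ p ⊗ q ⊗ r(p, k) ⊗ r(q, k) ⊗ s(m, p, p))
Sort arguments:  p ⊗ q ⊗ s(k ⊗ m ⊗ p ⊗ q ⊗ r(m, m) ⊗ s(k, k, k) ⊗ s(p, q, k), r(r(k ⊗ q, r(p, q)), s(k ⊗ p, s(k, m, m), r(p, p))), k ⊗ m ⊗ p ⊗ q ⊗ r(p, k) ⊗ r(q, k) ⊗ s(m, p, p))
Put back:  r(p ⊗ q ⊗ s(k ⊗ m ⊗ p ⊗ q ⊗ r(m, m) ⊗ s(k, k, k) ⊗ s(p, q, k), r(r(k ⊗ q, r(p, q)), s(k ⊗ p, s(k, m, m), r(p, p))), k ⊗ m ⊗ p ⊗ q ⊗ r(p, k) ⊗ r(q, k) ⊗ s(m, p, p)), q)

Answer: r(p ⊗ q ⊗ s(k ⊗ m ⊗ p ⊗ q ⊗ r(m, m) ⊗ s(k, k, k) ⊗ s(p, q, k), r(r(k ⊗ q, r(p, q)), s(k ⊗ p, s(k, m, m), r(p, p))), k ⊗ m ⊗ p ⊗ q ⊗ r(p, k) ⊗ r(q, k) ⊗ s(m, p, p)), q)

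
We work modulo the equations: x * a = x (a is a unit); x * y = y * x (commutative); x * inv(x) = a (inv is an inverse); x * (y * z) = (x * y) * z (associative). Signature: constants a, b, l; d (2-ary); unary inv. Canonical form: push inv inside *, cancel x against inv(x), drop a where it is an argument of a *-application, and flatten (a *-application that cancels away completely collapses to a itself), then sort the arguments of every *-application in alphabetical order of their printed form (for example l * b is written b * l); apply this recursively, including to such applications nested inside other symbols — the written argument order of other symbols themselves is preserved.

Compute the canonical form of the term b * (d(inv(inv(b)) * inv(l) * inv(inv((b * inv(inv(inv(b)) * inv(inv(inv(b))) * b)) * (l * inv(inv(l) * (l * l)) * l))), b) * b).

Answer: b * b * d(b, b)

Derivation:
Push inv inside:  distribute inv over * and collapse double inv
Collect:  b * b * d(b, b)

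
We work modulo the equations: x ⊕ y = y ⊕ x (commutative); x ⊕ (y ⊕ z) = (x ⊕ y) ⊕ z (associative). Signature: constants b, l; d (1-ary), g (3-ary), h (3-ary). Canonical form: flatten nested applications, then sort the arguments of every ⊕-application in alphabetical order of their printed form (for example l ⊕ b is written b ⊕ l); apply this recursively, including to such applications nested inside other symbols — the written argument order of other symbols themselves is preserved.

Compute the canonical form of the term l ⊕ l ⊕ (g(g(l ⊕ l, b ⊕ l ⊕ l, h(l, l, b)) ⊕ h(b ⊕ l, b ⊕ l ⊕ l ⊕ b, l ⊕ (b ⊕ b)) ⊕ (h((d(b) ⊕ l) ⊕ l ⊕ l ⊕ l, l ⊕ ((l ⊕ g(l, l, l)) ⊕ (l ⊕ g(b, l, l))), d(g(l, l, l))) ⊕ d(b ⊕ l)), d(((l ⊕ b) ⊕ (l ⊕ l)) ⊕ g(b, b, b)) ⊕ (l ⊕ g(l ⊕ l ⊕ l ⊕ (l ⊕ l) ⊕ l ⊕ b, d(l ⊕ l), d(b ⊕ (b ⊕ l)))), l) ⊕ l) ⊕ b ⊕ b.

Un-nest:  l ⊕ l ⊕ g(g(l ⊕ l, b ⊕ l ⊕ l, h(l, l, b)) ⊕ h(b ⊕ l, b ⊕ l ⊕ l ⊕ b, l ⊕ (b ⊕ b)) ⊕ (h((d(b) ⊕ l) ⊕ l ⊕ l ⊕ l, l ⊕ ((l ⊕ g(l, l, l)) ⊕ (l ⊕ g(b, l, l))), d(g(l, l, l))) ⊕ d(b ⊕ l)), d(((l ⊕ b) ⊕ (l ⊕ l)) ⊕ g(b, b, b)) ⊕ (l ⊕ g(l ⊕ l ⊕ l ⊕ (l ⊕ l) ⊕ l ⊕ b, d(l ⊕ l), d(b ⊕ (b ⊕ l)))), l) ⊕ l ⊕ b ⊕ b
Canonicalize subterm:  g(g(l ⊕ l, b ⊕ l ⊕ l, h(l, l, b)) ⊕ h(b ⊕ l, b ⊕ l ⊕ l ⊕ b, l ⊕ (b ⊕ b)) ⊕ (h((d(b) ⊕ l) ⊕ l ⊕ l ⊕ l, l ⊕ ((l ⊕ g(l, l, l)) ⊕ (l ⊕ g(b, l, l))), d(g(l, l, l))) ⊕ d(b ⊕ l)), d(((l ⊕ b) ⊕ (l ⊕ l)) ⊕ g(b, b, b)) ⊕ (l ⊕ g(l ⊕ l ⊕ l ⊕ (l ⊕ l) ⊕ l ⊕ b, d(l ⊕ l), d(b ⊕ (b ⊕ l)))), l)  →  g(d(b ⊕ l) ⊕ g(l ⊕ l, b ⊕ l ⊕ l, h(l, l, b)) ⊕ h(b ⊕ l, b ⊕ b ⊕ l ⊕ l, b ⊕ b ⊕ l) ⊕ h(d(b) ⊕ l ⊕ l ⊕ l ⊕ l, g(b, l, l) ⊕ g(l, l, l) ⊕ l ⊕ l ⊕ l, d(g(l, l, l))), d(b ⊕ g(b, b, b) ⊕ l ⊕ l ⊕ l) ⊕ g(b ⊕ l ⊕ l ⊕ l ⊕ l ⊕ l ⊕ l, d(l ⊕ l), d(b ⊕ b ⊕ l)) ⊕ l, l)
Sort:  b ⊕ b ⊕ g(d(b ⊕ l) ⊕ g(l ⊕ l, b ⊕ l ⊕ l, h(l, l, b)) ⊕ h(b ⊕ l, b ⊕ b ⊕ l ⊕ l, b ⊕ b ⊕ l) ⊕ h(d(b) ⊕ l ⊕ l ⊕ l ⊕ l, g(b, l, l) ⊕ g(l, l, l) ⊕ l ⊕ l ⊕ l, d(g(l, l, l))), d(b ⊕ g(b, b, b) ⊕ l ⊕ l ⊕ l) ⊕ g(b ⊕ l ⊕ l ⊕ l ⊕ l ⊕ l ⊕ l, d(l ⊕ l), d(b ⊕ b ⊕ l)) ⊕ l, l) ⊕ l ⊕ l ⊕ l

Answer: b ⊕ b ⊕ g(d(b ⊕ l) ⊕ g(l ⊕ l, b ⊕ l ⊕ l, h(l, l, b)) ⊕ h(b ⊕ l, b ⊕ b ⊕ l ⊕ l, b ⊕ b ⊕ l) ⊕ h(d(b) ⊕ l ⊕ l ⊕ l ⊕ l, g(b, l, l) ⊕ g(l, l, l) ⊕ l ⊕ l ⊕ l, d(g(l, l, l))), d(b ⊕ g(b, b, b) ⊕ l ⊕ l ⊕ l) ⊕ g(b ⊕ l ⊕ l ⊕ l ⊕ l ⊕ l ⊕ l, d(l ⊕ l), d(b ⊕ b ⊕ l)) ⊕ l, l) ⊕ l ⊕ l ⊕ l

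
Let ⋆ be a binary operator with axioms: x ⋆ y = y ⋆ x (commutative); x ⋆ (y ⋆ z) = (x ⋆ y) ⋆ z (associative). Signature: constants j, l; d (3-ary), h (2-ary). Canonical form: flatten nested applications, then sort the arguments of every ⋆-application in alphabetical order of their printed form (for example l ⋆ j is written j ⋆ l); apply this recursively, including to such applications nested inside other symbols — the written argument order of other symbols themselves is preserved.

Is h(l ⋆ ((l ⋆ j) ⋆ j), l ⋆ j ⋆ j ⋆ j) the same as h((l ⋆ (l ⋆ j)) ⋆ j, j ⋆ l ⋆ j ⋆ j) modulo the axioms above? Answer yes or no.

Answer: yes — both canonical forms are h(j ⋆ j ⋆ l ⋆ l, j ⋆ j ⋆ j ⋆ l)

Derivation:
Left:  h(l ⋆ ((l ⋆ j) ⋆ j), l ⋆ j ⋆ j ⋆ j)
  Descend into:  l ⋆ ((l ⋆ j) ⋆ j)
  Flatten:  l ⋆ l ⋆ j ⋆ j
  Sort arguments:  j ⋆ j ⋆ l ⋆ l
  Put back:  h(j ⋆ j ⋆ l ⋆ l, j ⋆ j ⋆ j ⋆ l)
Right:  h((l ⋆ (l ⋆ j)) ⋆ j, j ⋆ l ⋆ j ⋆ j)
  Work inside:  (l ⋆ (l ⋆ j)) ⋆ j
  Flatten:  l ⋆ l ⋆ j ⋆ j
  Order the arguments:  j ⋆ j ⋆ l ⋆ l
  Reassemble:  h(j ⋆ j ⋆ l ⋆ l, j ⋆ j ⋆ j ⋆ l)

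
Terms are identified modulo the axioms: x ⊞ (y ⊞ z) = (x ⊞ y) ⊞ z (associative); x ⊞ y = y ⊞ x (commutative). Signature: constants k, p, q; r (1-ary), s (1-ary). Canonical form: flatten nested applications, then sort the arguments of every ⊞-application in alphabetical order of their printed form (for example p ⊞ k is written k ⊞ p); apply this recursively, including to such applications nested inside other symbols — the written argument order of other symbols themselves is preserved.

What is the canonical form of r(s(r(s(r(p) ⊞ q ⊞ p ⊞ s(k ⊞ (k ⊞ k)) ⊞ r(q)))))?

Answer: r(s(r(s(p ⊞ q ⊞ r(p) ⊞ r(q) ⊞ s(k ⊞ k ⊞ k)))))

Derivation:
Focus inside:  r(p) ⊞ q ⊞ p ⊞ s(k ⊞ (k ⊞ k)) ⊞ r(q)
Simplify inside:  s(k ⊞ (k ⊞ k))  →  s(k ⊞ k ⊞ k)
Order the arguments:  p ⊞ q ⊞ r(p) ⊞ r(q) ⊞ s(k ⊞ k ⊞ k)
Put back:  r(s(r(s(p ⊞ q ⊞ r(p) ⊞ r(q) ⊞ s(k ⊞ k ⊞ k)))))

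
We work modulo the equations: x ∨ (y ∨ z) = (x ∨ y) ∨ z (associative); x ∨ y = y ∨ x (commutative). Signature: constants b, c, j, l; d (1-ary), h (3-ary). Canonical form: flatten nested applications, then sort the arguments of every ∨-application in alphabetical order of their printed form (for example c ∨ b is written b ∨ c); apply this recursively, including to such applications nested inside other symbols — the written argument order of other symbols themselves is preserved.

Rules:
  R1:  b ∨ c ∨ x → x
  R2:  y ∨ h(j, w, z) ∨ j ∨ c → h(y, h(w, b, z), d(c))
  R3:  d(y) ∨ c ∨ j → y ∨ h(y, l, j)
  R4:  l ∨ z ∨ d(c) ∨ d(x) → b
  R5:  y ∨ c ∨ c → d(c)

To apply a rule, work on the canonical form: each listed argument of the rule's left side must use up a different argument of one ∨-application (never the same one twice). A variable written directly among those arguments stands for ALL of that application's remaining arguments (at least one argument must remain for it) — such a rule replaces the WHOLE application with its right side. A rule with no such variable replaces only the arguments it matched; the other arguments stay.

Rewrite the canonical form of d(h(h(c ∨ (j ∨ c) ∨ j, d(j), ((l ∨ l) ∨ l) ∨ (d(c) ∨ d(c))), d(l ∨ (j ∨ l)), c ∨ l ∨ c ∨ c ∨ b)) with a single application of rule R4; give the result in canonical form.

Answer: d(h(h(c ∨ c ∨ j ∨ j, d(j), b), d(j ∨ l ∨ l), b ∨ c ∨ c ∨ c ∨ l))

Derivation:
Canonical form:  d(h(h(c ∨ c ∨ j ∨ j, d(j), d(c) ∨ d(c) ∨ l ∨ l ∨ l), d(j ∨ l ∨ l), b ∨ c ∨ c ∨ c ∨ l))
Apply R4:  consuming d(c), d(c), l;  x := c, z := l ∨ l
The extension variable absorbs all remaining arguments, so the whole application is rewritten.
New term:  d(h(h(c ∨ c ∨ j ∨ j, d(j), b), d(j ∨ l ∨ l), b ∨ c ∨ c ∨ c ∨ l))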